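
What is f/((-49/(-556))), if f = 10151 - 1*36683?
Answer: -14751792/49 ≈ -3.0106e+5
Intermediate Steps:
f = -26532 (f = 10151 - 36683 = -26532)
f/((-49/(-556))) = -26532/(-49/(-556)) = -26532/((-1/556*(-49))) = -26532/49/556 = -26532*556/49 = -14751792/49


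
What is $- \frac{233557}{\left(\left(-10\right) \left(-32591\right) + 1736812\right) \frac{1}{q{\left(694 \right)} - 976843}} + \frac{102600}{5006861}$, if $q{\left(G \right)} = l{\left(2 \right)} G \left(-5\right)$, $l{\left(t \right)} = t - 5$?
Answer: $\frac{59480779905043739}{543566438718} \approx 1.0943 \cdot 10^{5}$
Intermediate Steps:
$l{\left(t \right)} = -5 + t$
$q{\left(G \right)} = 15 G$ ($q{\left(G \right)} = \left(-5 + 2\right) G \left(-5\right) = - 3 G \left(-5\right) = 15 G$)
$- \frac{233557}{\left(\left(-10\right) \left(-32591\right) + 1736812\right) \frac{1}{q{\left(694 \right)} - 976843}} + \frac{102600}{5006861} = - \frac{233557}{\left(\left(-10\right) \left(-32591\right) + 1736812\right) \frac{1}{15 \cdot 694 - 976843}} + \frac{102600}{5006861} = - \frac{233557}{\left(325910 + 1736812\right) \frac{1}{10410 - 976843}} + 102600 \cdot \frac{1}{5006861} = - \frac{233557}{2062722 \frac{1}{-966433}} + \frac{5400}{263519} = - \frac{233557}{2062722 \left(- \frac{1}{966433}\right)} + \frac{5400}{263519} = - \frac{233557}{- \frac{2062722}{966433}} + \frac{5400}{263519} = \left(-233557\right) \left(- \frac{966433}{2062722}\right) + \frac{5400}{263519} = \frac{225717192181}{2062722} + \frac{5400}{263519} = \frac{59480779905043739}{543566438718}$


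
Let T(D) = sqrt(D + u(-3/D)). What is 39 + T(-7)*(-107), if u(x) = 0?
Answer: 39 - 107*I*sqrt(7) ≈ 39.0 - 283.1*I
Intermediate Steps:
T(D) = sqrt(D) (T(D) = sqrt(D + 0) = sqrt(D))
39 + T(-7)*(-107) = 39 + sqrt(-7)*(-107) = 39 + (I*sqrt(7))*(-107) = 39 - 107*I*sqrt(7)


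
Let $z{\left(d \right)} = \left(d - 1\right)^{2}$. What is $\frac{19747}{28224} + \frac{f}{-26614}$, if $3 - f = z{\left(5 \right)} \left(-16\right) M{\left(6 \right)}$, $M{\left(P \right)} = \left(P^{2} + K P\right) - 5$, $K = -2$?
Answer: $\frac{3961025}{7664832} \approx 0.51678$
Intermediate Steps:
$M{\left(P \right)} = -5 + P^{2} - 2 P$ ($M{\left(P \right)} = \left(P^{2} - 2 P\right) - 5 = -5 + P^{2} - 2 P$)
$z{\left(d \right)} = \left(-1 + d\right)^{2}$
$f = 4867$ ($f = 3 - \left(-1 + 5\right)^{2} \left(-16\right) \left(-5 + 6^{2} - 12\right) = 3 - 4^{2} \left(-16\right) \left(-5 + 36 - 12\right) = 3 - 16 \left(-16\right) 19 = 3 - \left(-256\right) 19 = 3 - -4864 = 3 + 4864 = 4867$)
$\frac{19747}{28224} + \frac{f}{-26614} = \frac{19747}{28224} + \frac{4867}{-26614} = 19747 \cdot \frac{1}{28224} + 4867 \left(- \frac{1}{26614}\right) = \frac{403}{576} - \frac{4867}{26614} = \frac{3961025}{7664832}$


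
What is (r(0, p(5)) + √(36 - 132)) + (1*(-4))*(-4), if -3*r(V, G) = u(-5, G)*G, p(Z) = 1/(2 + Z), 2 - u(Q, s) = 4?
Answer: 338/21 + 4*I*√6 ≈ 16.095 + 9.798*I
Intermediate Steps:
u(Q, s) = -2 (u(Q, s) = 2 - 1*4 = 2 - 4 = -2)
r(V, G) = 2*G/3 (r(V, G) = -(-2)*G/3 = 2*G/3)
(r(0, p(5)) + √(36 - 132)) + (1*(-4))*(-4) = (2/(3*(2 + 5)) + √(36 - 132)) + (1*(-4))*(-4) = ((⅔)/7 + √(-96)) - 4*(-4) = ((⅔)*(⅐) + 4*I*√6) + 16 = (2/21 + 4*I*√6) + 16 = 338/21 + 4*I*√6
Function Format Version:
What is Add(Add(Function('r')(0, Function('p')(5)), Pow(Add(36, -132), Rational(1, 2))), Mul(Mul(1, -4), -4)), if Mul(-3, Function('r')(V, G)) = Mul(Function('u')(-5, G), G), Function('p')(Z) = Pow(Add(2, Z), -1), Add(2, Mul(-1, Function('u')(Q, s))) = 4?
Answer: Add(Rational(338, 21), Mul(4, I, Pow(6, Rational(1, 2)))) ≈ Add(16.095, Mul(9.7980, I))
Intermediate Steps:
Function('u')(Q, s) = -2 (Function('u')(Q, s) = Add(2, Mul(-1, 4)) = Add(2, -4) = -2)
Function('r')(V, G) = Mul(Rational(2, 3), G) (Function('r')(V, G) = Mul(Rational(-1, 3), Mul(-2, G)) = Mul(Rational(2, 3), G))
Add(Add(Function('r')(0, Function('p')(5)), Pow(Add(36, -132), Rational(1, 2))), Mul(Mul(1, -4), -4)) = Add(Add(Mul(Rational(2, 3), Pow(Add(2, 5), -1)), Pow(Add(36, -132), Rational(1, 2))), Mul(Mul(1, -4), -4)) = Add(Add(Mul(Rational(2, 3), Pow(7, -1)), Pow(-96, Rational(1, 2))), Mul(-4, -4)) = Add(Add(Mul(Rational(2, 3), Rational(1, 7)), Mul(4, I, Pow(6, Rational(1, 2)))), 16) = Add(Add(Rational(2, 21), Mul(4, I, Pow(6, Rational(1, 2)))), 16) = Add(Rational(338, 21), Mul(4, I, Pow(6, Rational(1, 2))))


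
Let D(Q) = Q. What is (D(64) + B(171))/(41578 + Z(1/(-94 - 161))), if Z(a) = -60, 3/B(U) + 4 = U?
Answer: 10691/6933506 ≈ 0.0015419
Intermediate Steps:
B(U) = 3/(-4 + U)
(D(64) + B(171))/(41578 + Z(1/(-94 - 161))) = (64 + 3/(-4 + 171))/(41578 - 60) = (64 + 3/167)/41518 = (64 + 3*(1/167))*(1/41518) = (64 + 3/167)*(1/41518) = (10691/167)*(1/41518) = 10691/6933506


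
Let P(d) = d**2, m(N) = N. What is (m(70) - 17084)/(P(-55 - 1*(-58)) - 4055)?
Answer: 8507/2023 ≈ 4.2051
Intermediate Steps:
(m(70) - 17084)/(P(-55 - 1*(-58)) - 4055) = (70 - 17084)/((-55 - 1*(-58))**2 - 4055) = -17014/((-55 + 58)**2 - 4055) = -17014/(3**2 - 4055) = -17014/(9 - 4055) = -17014/(-4046) = -17014*(-1/4046) = 8507/2023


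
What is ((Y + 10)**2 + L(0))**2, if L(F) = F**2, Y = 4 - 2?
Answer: 20736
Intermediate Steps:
Y = 2
((Y + 10)**2 + L(0))**2 = ((2 + 10)**2 + 0**2)**2 = (12**2 + 0)**2 = (144 + 0)**2 = 144**2 = 20736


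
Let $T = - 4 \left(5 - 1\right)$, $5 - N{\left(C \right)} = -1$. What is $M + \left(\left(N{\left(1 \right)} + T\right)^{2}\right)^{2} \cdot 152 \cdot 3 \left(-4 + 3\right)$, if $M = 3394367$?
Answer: $-1165633$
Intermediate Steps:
$N{\left(C \right)} = 6$ ($N{\left(C \right)} = 5 - -1 = 5 + 1 = 6$)
$T = -16$ ($T = \left(-4\right) 4 = -16$)
$M + \left(\left(N{\left(1 \right)} + T\right)^{2}\right)^{2} \cdot 152 \cdot 3 \left(-4 + 3\right) = 3394367 + \left(\left(6 - 16\right)^{2}\right)^{2} \cdot 152 \cdot 3 \left(-4 + 3\right) = 3394367 + \left(\left(-10\right)^{2}\right)^{2} \cdot 152 \cdot 3 \left(-1\right) = 3394367 + 100^{2} \cdot 152 \left(-3\right) = 3394367 + 10000 \cdot 152 \left(-3\right) = 3394367 + 1520000 \left(-3\right) = 3394367 - 4560000 = -1165633$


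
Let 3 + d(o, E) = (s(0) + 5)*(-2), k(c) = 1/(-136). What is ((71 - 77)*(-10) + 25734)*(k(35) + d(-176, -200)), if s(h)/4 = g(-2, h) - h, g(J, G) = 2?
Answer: -50878665/68 ≈ -7.4822e+5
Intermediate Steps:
k(c) = -1/136
s(h) = 8 - 4*h (s(h) = 4*(2 - h) = 8 - 4*h)
d(o, E) = -29 (d(o, E) = -3 + ((8 - 4*0) + 5)*(-2) = -3 + ((8 + 0) + 5)*(-2) = -3 + (8 + 5)*(-2) = -3 + 13*(-2) = -3 - 26 = -29)
((71 - 77)*(-10) + 25734)*(k(35) + d(-176, -200)) = ((71 - 77)*(-10) + 25734)*(-1/136 - 29) = (-6*(-10) + 25734)*(-3945/136) = (60 + 25734)*(-3945/136) = 25794*(-3945/136) = -50878665/68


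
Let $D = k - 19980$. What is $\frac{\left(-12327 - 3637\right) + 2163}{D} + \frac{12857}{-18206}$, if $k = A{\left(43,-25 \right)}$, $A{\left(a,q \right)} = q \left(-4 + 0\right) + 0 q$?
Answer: $- \frac{2168077}{180967640} \approx -0.01198$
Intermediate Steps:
$A{\left(a,q \right)} = - 4 q$ ($A{\left(a,q \right)} = q \left(-4\right) + 0 = - 4 q + 0 = - 4 q$)
$k = 100$ ($k = \left(-4\right) \left(-25\right) = 100$)
$D = -19880$ ($D = 100 - 19980 = -19880$)
$\frac{\left(-12327 - 3637\right) + 2163}{D} + \frac{12857}{-18206} = \frac{\left(-12327 - 3637\right) + 2163}{-19880} + \frac{12857}{-18206} = \left(-15964 + 2163\right) \left(- \frac{1}{19880}\right) + 12857 \left(- \frac{1}{18206}\right) = \left(-13801\right) \left(- \frac{1}{19880}\right) - \frac{12857}{18206} = \frac{13801}{19880} - \frac{12857}{18206} = - \frac{2168077}{180967640}$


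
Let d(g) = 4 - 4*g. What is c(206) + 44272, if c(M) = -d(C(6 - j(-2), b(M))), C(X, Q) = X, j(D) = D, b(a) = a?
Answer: 44300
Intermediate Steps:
c(M) = 28 (c(M) = -(4 - 4*(6 - 1*(-2))) = -(4 - 4*(6 + 2)) = -(4 - 4*8) = -(4 - 32) = -1*(-28) = 28)
c(206) + 44272 = 28 + 44272 = 44300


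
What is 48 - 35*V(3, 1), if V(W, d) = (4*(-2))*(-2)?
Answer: -512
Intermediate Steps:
V(W, d) = 16 (V(W, d) = -8*(-2) = 16)
48 - 35*V(3, 1) = 48 - 35*16 = 48 - 560 = -512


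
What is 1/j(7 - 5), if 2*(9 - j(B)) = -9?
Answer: 2/27 ≈ 0.074074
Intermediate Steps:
j(B) = 27/2 (j(B) = 9 - 1/2*(-9) = 9 + 9/2 = 27/2)
1/j(7 - 5) = 1/(27/2) = 2/27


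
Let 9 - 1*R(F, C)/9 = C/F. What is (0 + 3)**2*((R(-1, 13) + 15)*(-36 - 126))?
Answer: -310554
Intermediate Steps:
R(F, C) = 81 - 9*C/F
(0 + 3)**2*((R(-1, 13) + 15)*(-36 - 126)) = (0 + 3)**2*(((81 - 9*13/(-1)) + 15)*(-36 - 126)) = 3**2*(((81 - 9*13*(-1)) + 15)*(-162)) = 9*(((81 + 117) + 15)*(-162)) = 9*((198 + 15)*(-162)) = 9*(213*(-162)) = 9*(-34506) = -310554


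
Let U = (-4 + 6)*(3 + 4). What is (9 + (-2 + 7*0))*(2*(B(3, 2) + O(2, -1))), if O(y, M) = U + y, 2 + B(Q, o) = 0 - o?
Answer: 168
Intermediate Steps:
U = 14 (U = 2*7 = 14)
B(Q, o) = -2 - o (B(Q, o) = -2 + (0 - o) = -2 - o)
O(y, M) = 14 + y
(9 + (-2 + 7*0))*(2*(B(3, 2) + O(2, -1))) = (9 + (-2 + 7*0))*(2*((-2 - 1*2) + (14 + 2))) = (9 + (-2 + 0))*(2*((-2 - 2) + 16)) = (9 - 2)*(2*(-4 + 16)) = 7*(2*12) = 7*24 = 168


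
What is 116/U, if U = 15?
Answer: 116/15 ≈ 7.7333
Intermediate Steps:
116/U = 116/15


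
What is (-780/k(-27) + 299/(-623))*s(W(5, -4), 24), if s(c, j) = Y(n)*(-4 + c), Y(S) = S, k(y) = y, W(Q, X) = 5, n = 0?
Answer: 0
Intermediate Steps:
s(c, j) = 0 (s(c, j) = 0*(-4 + c) = 0)
(-780/k(-27) + 299/(-623))*s(W(5, -4), 24) = (-780/(-27) + 299/(-623))*0 = (-780*(-1/27) + 299*(-1/623))*0 = (260/9 - 299/623)*0 = (159289/5607)*0 = 0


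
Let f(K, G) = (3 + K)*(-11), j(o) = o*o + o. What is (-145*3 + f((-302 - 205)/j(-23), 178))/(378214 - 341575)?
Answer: -7007/561798 ≈ -0.012472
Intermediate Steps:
j(o) = o + o² (j(o) = o² + o = o + o²)
f(K, G) = -33 - 11*K
(-145*3 + f((-302 - 205)/j(-23), 178))/(378214 - 341575) = (-145*3 + (-33 - 11*(-302 - 205)/((-23*(1 - 23)))))/(378214 - 341575) = (-435 + (-33 - (-5577)/((-23*(-22)))))/36639 = (-435 + (-33 - (-5577)/506))*(1/36639) = (-435 + (-33 - 11*(-507/506)))*(1/36639) = (-435 + (-33 + 507/46))*(1/36639) = (-435 - 1011/46)*(1/36639) = -21021/46*1/36639 = -7007/561798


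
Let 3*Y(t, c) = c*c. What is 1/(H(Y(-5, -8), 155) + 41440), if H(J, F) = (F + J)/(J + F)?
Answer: 1/41441 ≈ 2.4131e-5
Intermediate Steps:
Y(t, c) = c**2/3 (Y(t, c) = (c*c)/3 = c**2/3)
H(J, F) = 1 (H(J, F) = (F + J)/(F + J) = 1)
1/(H(Y(-5, -8), 155) + 41440) = 1/(1 + 41440) = 1/41441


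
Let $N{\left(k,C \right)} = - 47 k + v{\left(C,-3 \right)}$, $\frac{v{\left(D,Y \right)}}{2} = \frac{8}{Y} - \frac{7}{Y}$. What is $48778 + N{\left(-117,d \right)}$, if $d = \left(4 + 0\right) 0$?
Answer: $\frac{162829}{3} \approx 54276.0$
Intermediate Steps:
$v{\left(D,Y \right)} = \frac{2}{Y}$ ($v{\left(D,Y \right)} = 2 \left(\frac{8}{Y} - \frac{7}{Y}\right) = \frac{2}{Y}$)
$d = 0$ ($d = 4 \cdot 0 = 0$)
$N{\left(k,C \right)} = - \frac{2}{3} - 47 k$ ($N{\left(k,C \right)} = - 47 k + \frac{2}{-3} = - 47 k + 2 \left(- \frac{1}{3}\right) = - 47 k - \frac{2}{3} = - \frac{2}{3} - 47 k$)
$48778 + N{\left(-117,d \right)} = 48778 - - \frac{16495}{3} = 48778 + \left(- \frac{2}{3} + 5499\right) = 48778 + \frac{16495}{3} = \frac{162829}{3}$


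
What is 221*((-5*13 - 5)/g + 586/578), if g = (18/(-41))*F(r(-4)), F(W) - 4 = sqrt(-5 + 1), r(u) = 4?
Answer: 1112540/153 - 63427*I/18 ≈ 7271.5 - 3523.7*I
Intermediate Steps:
F(W) = 4 + 2*I (F(W) = 4 + sqrt(-5 + 1) = 4 + sqrt(-4) = 4 + 2*I)
g = -72/41 - 36*I/41 (g = (18/(-41))*(4 + 2*I) = (18*(-1/41))*(4 + 2*I) = -18*(4 + 2*I)/41 = -72/41 - 36*I/41 ≈ -1.7561 - 0.87805*I)
221*((-5*13 - 5)/g + 586/578) = 221*((-5*13 - 5)/(-72/41 - 36*I/41) + 586/578) = 221*((-65 - 5)*(1681*(-72/41 + 36*I/41)/6480) + 586*(1/578)) = 221*(-11767*(-72/41 + 36*I/41)/648 + 293/289) = 221*(293/289 - 11767*(-72/41 + 36*I/41)/648) = 3809/17 - 2600507*(-72/41 + 36*I/41)/648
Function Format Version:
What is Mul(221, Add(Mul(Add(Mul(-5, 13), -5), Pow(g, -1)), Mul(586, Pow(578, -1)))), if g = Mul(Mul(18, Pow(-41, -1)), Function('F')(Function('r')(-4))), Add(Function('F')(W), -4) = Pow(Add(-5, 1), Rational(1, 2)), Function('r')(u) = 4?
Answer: Add(Rational(1112540, 153), Mul(Rational(-63427, 18), I)) ≈ Add(7271.5, Mul(-3523.7, I))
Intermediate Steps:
Function('F')(W) = Add(4, Mul(2, I)) (Function('F')(W) = Add(4, Pow(Add(-5, 1), Rational(1, 2))) = Add(4, Pow(-4, Rational(1, 2))) = Add(4, Mul(2, I)))
g = Add(Rational(-72, 41), Mul(Rational(-36, 41), I)) (g = Mul(Mul(18, Pow(-41, -1)), Add(4, Mul(2, I))) = Mul(Mul(18, Rational(-1, 41)), Add(4, Mul(2, I))) = Mul(Rational(-18, 41), Add(4, Mul(2, I))) = Add(Rational(-72, 41), Mul(Rational(-36, 41), I)) ≈ Add(-1.7561, Mul(-0.87805, I)))
Mul(221, Add(Mul(Add(Mul(-5, 13), -5), Pow(g, -1)), Mul(586, Pow(578, -1)))) = Mul(221, Add(Mul(Add(Mul(-5, 13), -5), Pow(Add(Rational(-72, 41), Mul(Rational(-36, 41), I)), -1)), Mul(586, Pow(578, -1)))) = Mul(221, Add(Mul(Add(-65, -5), Mul(Rational(1681, 6480), Add(Rational(-72, 41), Mul(Rational(36, 41), I)))), Mul(586, Rational(1, 578)))) = Mul(221, Add(Mul(-70, Mul(Rational(1681, 6480), Add(Rational(-72, 41), Mul(Rational(36, 41), I)))), Rational(293, 289))) = Mul(221, Add(Mul(Rational(-11767, 648), Add(Rational(-72, 41), Mul(Rational(36, 41), I))), Rational(293, 289))) = Mul(221, Add(Rational(293, 289), Mul(Rational(-11767, 648), Add(Rational(-72, 41), Mul(Rational(36, 41), I))))) = Add(Rational(3809, 17), Mul(Rational(-2600507, 648), Add(Rational(-72, 41), Mul(Rational(36, 41), I))))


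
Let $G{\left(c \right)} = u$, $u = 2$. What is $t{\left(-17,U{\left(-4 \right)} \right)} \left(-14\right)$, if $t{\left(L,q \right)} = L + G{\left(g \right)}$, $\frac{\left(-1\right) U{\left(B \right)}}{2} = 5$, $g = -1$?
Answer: $210$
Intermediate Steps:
$U{\left(B \right)} = -10$ ($U{\left(B \right)} = \left(-2\right) 5 = -10$)
$G{\left(c \right)} = 2$
$t{\left(L,q \right)} = 2 + L$ ($t{\left(L,q \right)} = L + 2 = 2 + L$)
$t{\left(-17,U{\left(-4 \right)} \right)} \left(-14\right) = \left(2 - 17\right) \left(-14\right) = \left(-15\right) \left(-14\right) = 210$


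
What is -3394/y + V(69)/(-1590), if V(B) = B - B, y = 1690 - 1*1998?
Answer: 1697/154 ≈ 11.019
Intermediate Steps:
y = -308 (y = 1690 - 1998 = -308)
V(B) = 0
-3394/y + V(69)/(-1590) = -3394/(-308) + 0/(-1590) = -3394*(-1/308) + 0*(-1/1590) = 1697/154 + 0 = 1697/154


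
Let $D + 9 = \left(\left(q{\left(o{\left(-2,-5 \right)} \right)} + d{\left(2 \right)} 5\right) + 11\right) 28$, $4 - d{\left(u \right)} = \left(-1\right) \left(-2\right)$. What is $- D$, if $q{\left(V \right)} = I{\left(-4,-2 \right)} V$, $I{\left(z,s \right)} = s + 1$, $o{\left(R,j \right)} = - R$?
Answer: $-523$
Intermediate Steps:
$d{\left(u \right)} = 2$ ($d{\left(u \right)} = 4 - \left(-1\right) \left(-2\right) = 4 - 2 = 2$)
$I{\left(z,s \right)} = 1 + s$
$q{\left(V \right)} = - V$ ($q{\left(V \right)} = \left(1 - 2\right) V = - V$)
$D = 523$ ($D = -9 + \left(\left(- \left(-1\right) \left(-2\right) + 2 \cdot 5\right) + 11\right) 28 = -9 + \left(\left(\left(-1\right) 2 + 10\right) + 11\right) 28 = -9 + \left(\left(-2 + 10\right) + 11\right) 28 = -9 + \left(8 + 11\right) 28 = -9 + 19 \cdot 28 = -9 + 532 = 523$)
$- D = \left(-1\right) 523 = -523$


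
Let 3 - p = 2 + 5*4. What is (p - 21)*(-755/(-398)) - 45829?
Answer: -9135071/199 ≈ -45905.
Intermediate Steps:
p = -19 (p = 3 - (2 + 5*4) = 3 - (2 + 20) = 3 - 1*22 = 3 - 22 = -19)
(p - 21)*(-755/(-398)) - 45829 = (-19 - 21)*(-755/(-398)) - 45829 = -(-30200)*(-1)/398 - 45829 = -40*755/398 - 45829 = -15100/199 - 45829 = -9135071/199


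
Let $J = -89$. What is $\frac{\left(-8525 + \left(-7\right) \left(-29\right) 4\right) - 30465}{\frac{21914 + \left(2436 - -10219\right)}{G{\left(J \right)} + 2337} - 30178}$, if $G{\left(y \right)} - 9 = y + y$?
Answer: $\frac{82769904}{65391335} \approx 1.2658$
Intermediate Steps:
$G{\left(y \right)} = 9 + 2 y$ ($G{\left(y \right)} = 9 + \left(y + y\right) = 9 + 2 y$)
$\frac{\left(-8525 + \left(-7\right) \left(-29\right) 4\right) - 30465}{\frac{21914 + \left(2436 - -10219\right)}{G{\left(J \right)} + 2337} - 30178} = \frac{\left(-8525 + \left(-7\right) \left(-29\right) 4\right) - 30465}{\frac{21914 + \left(2436 - -10219\right)}{\left(9 + 2 \left(-89\right)\right) + 2337} - 30178} = \frac{\left(-8525 + 203 \cdot 4\right) - 30465}{\frac{21914 + \left(2436 + 10219\right)}{\left(9 - 178\right) + 2337} - 30178} = \frac{\left(-8525 + 812\right) - 30465}{\frac{21914 + 12655}{-169 + 2337} - 30178} = \frac{-7713 - 30465}{\frac{34569}{2168} - 30178} = - \frac{38178}{34569 \cdot \frac{1}{2168} - 30178} = - \frac{38178}{\frac{34569}{2168} - 30178} = - \frac{38178}{- \frac{65391335}{2168}} = \left(-38178\right) \left(- \frac{2168}{65391335}\right) = \frac{82769904}{65391335}$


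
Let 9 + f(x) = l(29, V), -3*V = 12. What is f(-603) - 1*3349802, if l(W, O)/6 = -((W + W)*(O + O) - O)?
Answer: -3347051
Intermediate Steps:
V = -4 (V = -⅓*12 = -4)
l(W, O) = 6*O - 24*O*W (l(W, O) = 6*(-((W + W)*(O + O) - O)) = 6*(-((2*W)*(2*O) - O)) = 6*(-(4*O*W - O)) = 6*(-(-O + 4*O*W)) = 6*(O - 4*O*W) = 6*O - 24*O*W)
f(x) = 2751 (f(x) = -9 + 6*(-4)*(1 - 4*29) = -9 + 6*(-4)*(1 - 116) = -9 + 6*(-4)*(-115) = -9 + 2760 = 2751)
f(-603) - 1*3349802 = 2751 - 1*3349802 = 2751 - 3349802 = -3347051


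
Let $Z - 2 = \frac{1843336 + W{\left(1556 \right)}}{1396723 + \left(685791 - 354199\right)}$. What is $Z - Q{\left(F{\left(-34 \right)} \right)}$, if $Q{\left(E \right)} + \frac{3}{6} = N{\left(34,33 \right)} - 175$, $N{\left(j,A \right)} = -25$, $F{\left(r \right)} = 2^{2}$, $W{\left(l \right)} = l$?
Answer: $\frac{78184151}{384070} \approx 203.57$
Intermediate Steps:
$F{\left(r \right)} = 4$
$Z = \frac{589058}{192035}$ ($Z = 2 + \frac{1843336 + 1556}{1396723 + \left(685791 - 354199\right)} = 2 + \frac{1844892}{1396723 + 331592} = 2 + \frac{1844892}{1728315} = 2 + 1844892 \cdot \frac{1}{1728315} = 2 + \frac{204988}{192035} = \frac{589058}{192035} \approx 3.0675$)
$Q{\left(E \right)} = - \frac{401}{2}$ ($Q{\left(E \right)} = - \frac{1}{2} - 200 = - \frac{401}{2}$)
$Z - Q{\left(F{\left(-34 \right)} \right)} = \frac{589058}{192035} - - \frac{401}{2} = \frac{589058}{192035} + \frac{401}{2} = \frac{78184151}{384070}$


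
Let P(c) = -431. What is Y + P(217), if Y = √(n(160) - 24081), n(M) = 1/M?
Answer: -431 + I*√38529590/40 ≈ -431.0 + 155.18*I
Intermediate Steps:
Y = I*√38529590/40 (Y = √(1/160 - 24081) = √(-3852959/160) = I*√38529590/40 ≈ 155.18*I)
Y + P(217) = I*√38529590/40 - 431 = -431 + I*√38529590/40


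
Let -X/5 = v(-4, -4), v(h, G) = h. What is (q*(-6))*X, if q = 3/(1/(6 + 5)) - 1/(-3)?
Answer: -4000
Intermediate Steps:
q = 100/3 (q = 3/(1/11) - 1*(-1/3) = 3/(1/11) + 1/3 = 3*11 + 1/3 = 33 + 1/3 = 100/3 ≈ 33.333)
X = 20 (X = -5*(-4) = 20)
(q*(-6))*X = ((100/3)*(-6))*20 = -200*20 = -4000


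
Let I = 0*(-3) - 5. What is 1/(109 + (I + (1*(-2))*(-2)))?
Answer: 1/108 ≈ 0.0092593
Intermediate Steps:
I = -5 (I = 0 - 5 = -5)
1/(109 + (I + (1*(-2))*(-2))) = 1/(109 + (-5 + (1*(-2))*(-2))) = 1/(109 + (-5 - 2*(-2))) = 1/(109 + (-5 + 4)) = 1/(109 - 1) = 1/108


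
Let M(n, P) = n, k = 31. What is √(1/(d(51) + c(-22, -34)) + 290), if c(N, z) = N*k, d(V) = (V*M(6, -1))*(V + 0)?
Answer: √16147622491/7462 ≈ 17.029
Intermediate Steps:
d(V) = 6*V² (d(V) = (V*6)*(V + 0) = (6*V)*V = 6*V²)
c(N, z) = 31*N (c(N, z) = N*31 = 31*N)
√(1/(d(51) + c(-22, -34)) + 290) = √(1/(6*51² + 31*(-22)) + 290) = √(1/(6*2601 - 682) + 290) = √(1/(15606 - 682) + 290) = √(1/14924 + 290) = √(4327961/14924) = √16147622491/7462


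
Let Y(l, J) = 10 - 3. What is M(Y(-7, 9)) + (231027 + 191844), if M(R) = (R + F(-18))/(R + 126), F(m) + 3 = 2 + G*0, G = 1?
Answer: 56241849/133 ≈ 4.2287e+5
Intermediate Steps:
Y(l, J) = 7
F(m) = -1 (F(m) = -3 + (2 + 1*0) = -3 + (2 + 0) = -3 + 2 = -1)
M(R) = (-1 + R)/(126 + R) (M(R) = (R - 1)/(R + 126) = (-1 + R)/(126 + R))
M(Y(-7, 9)) + (231027 + 191844) = (-1 + 7)/(126 + 7) + (231027 + 191844) = 6/133 + 422871 = 56241849/133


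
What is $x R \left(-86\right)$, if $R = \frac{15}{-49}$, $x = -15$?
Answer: $- \frac{19350}{49} \approx -394.9$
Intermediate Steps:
$R = - \frac{15}{49}$ ($R = 15 \left(- \frac{1}{49}\right) = - \frac{15}{49} \approx -0.30612$)
$x R \left(-86\right) = \left(-15\right) \left(- \frac{15}{49}\right) \left(-86\right) = \frac{225}{49} \left(-86\right) = - \frac{19350}{49}$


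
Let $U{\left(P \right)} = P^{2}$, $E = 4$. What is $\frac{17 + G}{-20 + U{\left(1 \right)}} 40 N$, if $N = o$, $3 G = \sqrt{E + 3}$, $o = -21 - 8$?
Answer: $\frac{19720}{19} + \frac{1160 \sqrt{7}}{57} \approx 1091.7$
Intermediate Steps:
$o = -29$ ($o = -21 - 8 = -29$)
$G = \frac{\sqrt{7}}{3}$ ($G = \frac{\sqrt{4 + 3}}{3} = \frac{\sqrt{7}}{3} \approx 0.88192$)
$N = -29$
$\frac{17 + G}{-20 + U{\left(1 \right)}} 40 N = \frac{17 + \frac{\sqrt{7}}{3}}{-20 + 1^{2}} \cdot 40 \left(-29\right) = \frac{17 + \frac{\sqrt{7}}{3}}{-20 + 1} \cdot 40 \left(-29\right) = \frac{17 + \frac{\sqrt{7}}{3}}{-19} \cdot 40 \left(-29\right) = \left(17 + \frac{\sqrt{7}}{3}\right) \left(- \frac{1}{19}\right) 40 \left(-29\right) = \left(- \frac{17}{19} - \frac{\sqrt{7}}{57}\right) 40 \left(-29\right) = \left(- \frac{680}{19} - \frac{40 \sqrt{7}}{57}\right) \left(-29\right) = \frac{19720}{19} + \frac{1160 \sqrt{7}}{57}$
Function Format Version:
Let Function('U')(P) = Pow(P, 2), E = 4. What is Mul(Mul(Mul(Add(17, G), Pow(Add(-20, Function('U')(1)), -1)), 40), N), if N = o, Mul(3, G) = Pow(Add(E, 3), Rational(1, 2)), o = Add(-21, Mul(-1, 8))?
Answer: Add(Rational(19720, 19), Mul(Rational(1160, 57), Pow(7, Rational(1, 2)))) ≈ 1091.7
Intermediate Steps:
o = -29 (o = Add(-21, -8) = -29)
G = Mul(Rational(1, 3), Pow(7, Rational(1, 2))) (G = Mul(Rational(1, 3), Pow(Add(4, 3), Rational(1, 2))) = Mul(Rational(1, 3), Pow(7, Rational(1, 2))) ≈ 0.88192)
N = -29
Mul(Mul(Mul(Add(17, G), Pow(Add(-20, Function('U')(1)), -1)), 40), N) = Mul(Mul(Mul(Add(17, Mul(Rational(1, 3), Pow(7, Rational(1, 2)))), Pow(Add(-20, Pow(1, 2)), -1)), 40), -29) = Mul(Mul(Mul(Add(17, Mul(Rational(1, 3), Pow(7, Rational(1, 2)))), Pow(Add(-20, 1), -1)), 40), -29) = Mul(Mul(Mul(Add(17, Mul(Rational(1, 3), Pow(7, Rational(1, 2)))), Pow(-19, -1)), 40), -29) = Mul(Mul(Mul(Add(17, Mul(Rational(1, 3), Pow(7, Rational(1, 2)))), Rational(-1, 19)), 40), -29) = Mul(Mul(Add(Rational(-17, 19), Mul(Rational(-1, 57), Pow(7, Rational(1, 2)))), 40), -29) = Mul(Add(Rational(-680, 19), Mul(Rational(-40, 57), Pow(7, Rational(1, 2)))), -29) = Add(Rational(19720, 19), Mul(Rational(1160, 57), Pow(7, Rational(1, 2))))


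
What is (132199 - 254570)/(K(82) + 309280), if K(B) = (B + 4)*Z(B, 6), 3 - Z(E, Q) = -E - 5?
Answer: -122371/317020 ≈ -0.38600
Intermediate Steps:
Z(E, Q) = 8 + E (Z(E, Q) = 3 - (-E - 5) = 3 - (-5 - E) = 3 + (5 + E) = 8 + E)
K(B) = (4 + B)*(8 + B) (K(B) = (B + 4)*(8 + B) = (4 + B)*(8 + B))
(132199 - 254570)/(K(82) + 309280) = (132199 - 254570)/((4 + 82)*(8 + 82) + 309280) = -122371/(86*90 + 309280) = -122371/(7740 + 309280) = -122371/317020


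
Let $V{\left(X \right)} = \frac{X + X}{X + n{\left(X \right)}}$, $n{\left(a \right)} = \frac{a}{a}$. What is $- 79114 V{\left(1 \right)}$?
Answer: $-79114$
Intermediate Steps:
$n{\left(a \right)} = 1$
$V{\left(X \right)} = \frac{2 X}{1 + X}$ ($V{\left(X \right)} = \frac{X + X}{X + 1} = \frac{2 X}{1 + X}$)
$- 79114 V{\left(1 \right)} = - 79114 \cdot 2 \cdot 1 \frac{1}{1 + 1} = - 79114 \cdot 2 \cdot 1 \cdot \frac{1}{2} = \left(-79114\right) 1 = -79114$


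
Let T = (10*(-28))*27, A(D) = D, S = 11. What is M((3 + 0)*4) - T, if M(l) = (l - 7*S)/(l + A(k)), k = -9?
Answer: 22615/3 ≈ 7538.3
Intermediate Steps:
M(l) = (-77 + l)/(-9 + l) (M(l) = (l - 7*11)/(l - 9) = (l - 77)/(-9 + l) = (-77 + l)/(-9 + l))
T = -7560 (T = -280*27 = -7560)
M((3 + 0)*4) - T = (-77 + (3 + 0)*4)/(-9 + (3 + 0)*4) - 1*(-7560) = (-77 + 3*4)/(-9 + 3*4) + 7560 = (-77 + 12)/(-9 + 12) + 7560 = -65/3 + 7560 = 22615/3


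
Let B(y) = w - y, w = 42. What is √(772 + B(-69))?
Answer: √883 ≈ 29.715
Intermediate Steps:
B(y) = 42 - y
√(772 + B(-69)) = √(772 + (42 - 1*(-69))) = √(772 + (42 + 69)) = √(772 + 111) = √883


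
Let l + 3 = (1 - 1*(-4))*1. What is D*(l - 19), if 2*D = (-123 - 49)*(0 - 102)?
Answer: -149124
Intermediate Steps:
D = 8772 (D = ((-123 - 49)*(0 - 102))/2 = (-172*(-102))/2 = (½)*17544 = 8772)
l = 2 (l = -3 + (1 - 1*(-4))*1 = -3 + (1 + 4)*1 = -3 + 5*1 = -3 + 5 = 2)
D*(l - 19) = 8772*(2 - 19) = 8772*(-17) = -149124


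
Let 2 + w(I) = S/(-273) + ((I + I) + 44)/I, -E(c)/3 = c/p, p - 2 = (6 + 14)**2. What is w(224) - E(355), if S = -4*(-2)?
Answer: 412115/146328 ≈ 2.8164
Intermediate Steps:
p = 402 (p = 2 + (6 + 14)**2 = 2 + 20**2 = 2 + 400 = 402)
E(c) = -c/134 (E(c) = -3*c/402 = -c/134)
S = 8
w(I) = -554/273 + (44 + 2*I)/I (w(I) = -2 + (8/(-273) + ((I + I) + 44)/I) = -2 + (8*(-1/273) + (2*I + 44)/I) = -2 + (-8/273 + (44 + 2*I)/I) = -554/273 + (44 + 2*I)/I)
w(224) - E(355) = (-8/273 + 44/224) - (-1)*355/134 = (-8/273 + 44*(1/224)) - 1*(-355/134) = (-8/273 + 11/56) + 355/134 = 365/2184 + 355/134 = 412115/146328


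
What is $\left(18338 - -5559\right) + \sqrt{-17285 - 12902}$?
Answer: $23897 + i \sqrt{30187} \approx 23897.0 + 173.74 i$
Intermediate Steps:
$\left(18338 - -5559\right) + \sqrt{-17285 - 12902} = \left(18338 + 5559\right) + \sqrt{-30187} = 23897 + i \sqrt{30187}$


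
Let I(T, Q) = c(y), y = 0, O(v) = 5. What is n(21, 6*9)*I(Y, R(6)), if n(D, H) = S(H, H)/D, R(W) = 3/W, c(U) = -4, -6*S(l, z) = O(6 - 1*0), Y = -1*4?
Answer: 10/63 ≈ 0.15873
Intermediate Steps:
Y = -4
S(l, z) = -⅚ (S(l, z) = -⅙*5 = -⅚)
I(T, Q) = -4
n(D, H) = -5/(6*D)
n(21, 6*9)*I(Y, R(6)) = -⅚/21*(-4) = -⅚*1/21*(-4) = -5/126*(-4) = 10/63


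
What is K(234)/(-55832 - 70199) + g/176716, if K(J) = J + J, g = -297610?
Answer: -18795394499/11135847098 ≈ -1.6878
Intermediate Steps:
K(J) = 2*J
K(234)/(-55832 - 70199) + g/176716 = (2*234)/(-55832 - 70199) - 297610/176716 = 468/(-126031) - 297610*1/176716 = 468*(-1/126031) - 148805/88358 = -468/126031 - 148805/88358 = -18795394499/11135847098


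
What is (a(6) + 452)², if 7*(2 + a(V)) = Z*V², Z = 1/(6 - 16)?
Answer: 247495824/1225 ≈ 2.0204e+5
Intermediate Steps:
Z = -⅒ (Z = 1/(-10) = -⅒ ≈ -0.10000)
a(V) = -2 - V²/70 (a(V) = -2 + (-V²/10)/7 = -2 - V²/70)
(a(6) + 452)² = ((-2 - 1/70*6²) + 452)² = ((-2 - 1/70*36) + 452)² = ((-2 - 18/35) + 452)² = (-88/35 + 452)² = (15732/35)² = 247495824/1225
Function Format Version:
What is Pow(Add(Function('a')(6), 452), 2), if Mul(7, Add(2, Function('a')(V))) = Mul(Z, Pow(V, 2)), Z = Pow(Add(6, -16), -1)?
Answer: Rational(247495824, 1225) ≈ 2.0204e+5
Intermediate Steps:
Z = Rational(-1, 10) (Z = Pow(-10, -1) = Rational(-1, 10) ≈ -0.10000)
Function('a')(V) = Add(-2, Mul(Rational(-1, 70), Pow(V, 2))) (Function('a')(V) = Add(-2, Mul(Rational(1, 7), Mul(Rational(-1, 10), Pow(V, 2)))) = Add(-2, Mul(Rational(-1, 70), Pow(V, 2))))
Pow(Add(Function('a')(6), 452), 2) = Pow(Add(Add(-2, Mul(Rational(-1, 70), Pow(6, 2))), 452), 2) = Pow(Add(Add(-2, Mul(Rational(-1, 70), 36)), 452), 2) = Pow(Add(Add(-2, Rational(-18, 35)), 452), 2) = Pow(Add(Rational(-88, 35), 452), 2) = Pow(Rational(15732, 35), 2) = Rational(247495824, 1225)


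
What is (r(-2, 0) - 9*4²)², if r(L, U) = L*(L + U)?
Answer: 19600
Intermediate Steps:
(r(-2, 0) - 9*4²)² = (-2*(-2 + 0) - 9*4²)² = (-2*(-2) - 9*16)² = (4 - 144)² = (-140)² = 19600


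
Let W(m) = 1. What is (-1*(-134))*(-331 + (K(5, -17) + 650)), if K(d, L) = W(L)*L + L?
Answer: 38190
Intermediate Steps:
K(d, L) = 2*L (K(d, L) = 1*L + L = L + L = 2*L)
(-1*(-134))*(-331 + (K(5, -17) + 650)) = (-1*(-134))*(-331 + (2*(-17) + 650)) = 134*(-331 + (-34 + 650)) = 134*(-331 + 616) = 134*285 = 38190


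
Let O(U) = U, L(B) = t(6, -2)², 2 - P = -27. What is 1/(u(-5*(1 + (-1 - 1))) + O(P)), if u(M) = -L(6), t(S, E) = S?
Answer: -⅐ ≈ -0.14286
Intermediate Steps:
P = 29 (P = 2 - 1*(-27) = 2 + 27 = 29)
L(B) = 36 (L(B) = 6² = 36)
u(M) = -36 (u(M) = -1*36 = -36)
1/(u(-5*(1 + (-1 - 1))) + O(P)) = 1/(-36 + 29) = 1/(-7) = -⅐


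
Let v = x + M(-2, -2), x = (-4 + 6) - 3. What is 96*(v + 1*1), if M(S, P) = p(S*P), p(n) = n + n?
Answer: 768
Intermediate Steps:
p(n) = 2*n
M(S, P) = 2*P*S (M(S, P) = 2*(S*P) = 2*(P*S) = 2*P*S)
x = -1 (x = 2 - 3 = -1)
v = 7 (v = -1 + 2*(-2)*(-2) = -1 + 8 = 7)
96*(v + 1*1) = 96*(7 + 1*1) = 96*(7 + 1) = 96*8 = 768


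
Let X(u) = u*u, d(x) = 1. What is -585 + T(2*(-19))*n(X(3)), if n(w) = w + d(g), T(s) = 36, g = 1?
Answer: -225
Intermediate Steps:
X(u) = u**2
n(w) = 1 + w (n(w) = w + 1 = 1 + w)
-585 + T(2*(-19))*n(X(3)) = -585 + 36*(1 + 3**2) = -585 + 36*(1 + 9) = -585 + 36*10 = -585 + 360 = -225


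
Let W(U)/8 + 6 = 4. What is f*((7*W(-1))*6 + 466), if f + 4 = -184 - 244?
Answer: 88992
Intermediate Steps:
W(U) = -16 (W(U) = -48 + 8*4 = -48 + 32 = -16)
f = -432 (f = -4 + (-184 - 244) = -4 - 428 = -432)
f*((7*W(-1))*6 + 466) = -432*((7*(-16))*6 + 466) = -432*(-112*6 + 466) = -432*(-672 + 466) = -432*(-206) = 88992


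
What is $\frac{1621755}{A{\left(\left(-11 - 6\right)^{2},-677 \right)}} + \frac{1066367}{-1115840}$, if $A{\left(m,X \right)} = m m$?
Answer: $\frac{1720555060993}{93196072640} \approx 18.462$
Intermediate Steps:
$A{\left(m,X \right)} = m^{2}$
$\frac{1621755}{A{\left(\left(-11 - 6\right)^{2},-677 \right)}} + \frac{1066367}{-1115840} = \frac{1621755}{\left(\left(-11 - 6\right)^{2}\right)^{2}} + \frac{1066367}{-1115840} = \frac{1621755}{\left(\left(-17\right)^{2}\right)^{2}} + 1066367 \left(- \frac{1}{1115840}\right) = \frac{1621755}{289^{2}} - \frac{1066367}{1115840} = \frac{1621755}{83521} - \frac{1066367}{1115840} = \frac{1720555060993}{93196072640}$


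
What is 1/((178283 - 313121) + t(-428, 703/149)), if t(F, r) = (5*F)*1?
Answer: -1/136978 ≈ -7.3004e-6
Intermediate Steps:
t(F, r) = 5*F
1/((178283 - 313121) + t(-428, 703/149)) = 1/((178283 - 313121) + 5*(-428)) = 1/(-134838 - 2140) = 1/(-136978) = -1/136978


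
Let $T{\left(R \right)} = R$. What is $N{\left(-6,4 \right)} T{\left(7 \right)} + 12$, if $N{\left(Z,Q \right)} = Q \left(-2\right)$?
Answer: $-44$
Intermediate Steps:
$N{\left(Z,Q \right)} = - 2 Q$
$N{\left(-6,4 \right)} T{\left(7 \right)} + 12 = \left(-2\right) 4 \cdot 7 + 12 = \left(-8\right) 7 + 12 = -56 + 12 = -44$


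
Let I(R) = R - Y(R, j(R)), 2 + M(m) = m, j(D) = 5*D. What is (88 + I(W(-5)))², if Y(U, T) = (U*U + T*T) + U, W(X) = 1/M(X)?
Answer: 18369796/2401 ≈ 7650.9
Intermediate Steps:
M(m) = -2 + m
W(X) = 1/(-2 + X)
Y(U, T) = U + T² + U² (Y(U, T) = (U² + T²) + U = (T² + U²) + U = U + T² + U²)
I(R) = -26*R² (I(R) = R - (R + (5*R)² + R²) = R - (R + 25*R² + R²) = R - (R + 26*R²) = R + (-R - 26*R²) = -26*R²)
(88 + I(W(-5)))² = (88 - 26/(-2 - 5)²)² = (88 - 26*(1/(-7))²)² = (88 - 26*(-⅐)²)² = (88 - 26*1/49)² = (88 - 26/49)² = (4286/49)² = 18369796/2401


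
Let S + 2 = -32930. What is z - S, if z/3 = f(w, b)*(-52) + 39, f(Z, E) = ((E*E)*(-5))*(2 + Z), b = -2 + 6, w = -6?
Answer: -16871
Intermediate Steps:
S = -32932 (S = -2 - 32930 = -32932)
b = 4
f(Z, E) = -5*E²*(2 + Z) (f(Z, E) = (E²*(-5))*(2 + Z) = (-5*E²)*(2 + Z) = -5*E²*(2 + Z))
z = -49803 (z = 3*((5*4²*(-2 - 1*(-6)))*(-52) + 39) = 3*((5*16*(-2 + 6))*(-52) + 39) = 3*((5*16*4)*(-52) + 39) = 3*(320*(-52) + 39) = 3*(-16640 + 39) = 3*(-16601) = -49803)
z - S = -49803 - 1*(-32932) = -49803 + 32932 = -16871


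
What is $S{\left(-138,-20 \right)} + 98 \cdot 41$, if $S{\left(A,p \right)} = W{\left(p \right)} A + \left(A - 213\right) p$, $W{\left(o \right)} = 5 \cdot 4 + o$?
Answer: $11038$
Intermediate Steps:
$W{\left(o \right)} = 20 + o$
$S{\left(A,p \right)} = A \left(20 + p\right) + p \left(-213 + A\right)$ ($S{\left(A,p \right)} = \left(20 + p\right) A + \left(A - 213\right) p = A \left(20 + p\right) + \left(-213 + A\right) p = A \left(20 + p\right) + p \left(-213 + A\right)$)
$S{\left(-138,-20 \right)} + 98 \cdot 41 = \left(\left(-213\right) \left(-20\right) - -2760 - 138 \left(20 - 20\right)\right) + 98 \cdot 41 = \left(4260 + 2760 - 0\right) + 4018 = \left(4260 + 2760 + 0\right) + 4018 = 7020 + 4018 = 11038$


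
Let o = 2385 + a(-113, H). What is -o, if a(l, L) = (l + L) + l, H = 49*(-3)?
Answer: -2012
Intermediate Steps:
H = -147
a(l, L) = L + 2*l (a(l, L) = (L + l) + l = L + 2*l)
o = 2012 (o = 2385 + (-147 + 2*(-113)) = 2385 + (-147 - 226) = 2385 - 373 = 2012)
-o = -1*2012 = -2012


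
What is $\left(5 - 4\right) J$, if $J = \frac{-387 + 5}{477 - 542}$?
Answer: $\frac{382}{65} \approx 5.8769$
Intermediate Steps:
$J = \frac{382}{65}$ ($J = - \frac{382}{-65} = \left(-382\right) \left(- \frac{1}{65}\right) = \frac{382}{65} \approx 5.8769$)
$\left(5 - 4\right) J = \left(5 - 4\right) \frac{382}{65} = 1 \cdot \frac{382}{65} = \frac{382}{65}$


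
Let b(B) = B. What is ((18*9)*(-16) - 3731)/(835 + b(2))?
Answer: -6323/837 ≈ -7.5544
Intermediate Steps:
((18*9)*(-16) - 3731)/(835 + b(2)) = ((18*9)*(-16) - 3731)/(835 + 2) = (162*(-16) - 3731)/837 = (-2592 - 3731)*(1/837) = -6323*1/837 = -6323/837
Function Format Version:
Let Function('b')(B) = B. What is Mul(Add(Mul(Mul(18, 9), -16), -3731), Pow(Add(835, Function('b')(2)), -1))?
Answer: Rational(-6323, 837) ≈ -7.5544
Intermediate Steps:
Mul(Add(Mul(Mul(18, 9), -16), -3731), Pow(Add(835, Function('b')(2)), -1)) = Mul(Add(Mul(Mul(18, 9), -16), -3731), Pow(Add(835, 2), -1)) = Mul(Add(Mul(162, -16), -3731), Pow(837, -1)) = Mul(Add(-2592, -3731), Rational(1, 837)) = Mul(-6323, Rational(1, 837)) = Rational(-6323, 837)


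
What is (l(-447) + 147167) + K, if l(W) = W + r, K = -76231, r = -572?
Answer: 69917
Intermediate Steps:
l(W) = -572 + W (l(W) = W - 572 = -572 + W)
(l(-447) + 147167) + K = ((-572 - 447) + 147167) - 76231 = (-1019 + 147167) - 76231 = 146148 - 76231 = 69917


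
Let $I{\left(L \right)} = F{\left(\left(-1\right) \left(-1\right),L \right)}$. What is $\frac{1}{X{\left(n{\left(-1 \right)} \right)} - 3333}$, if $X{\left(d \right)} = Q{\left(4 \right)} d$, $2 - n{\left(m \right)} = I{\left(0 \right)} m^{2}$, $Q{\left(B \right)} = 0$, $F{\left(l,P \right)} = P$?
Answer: $- \frac{1}{3333} \approx -0.00030003$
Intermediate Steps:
$I{\left(L \right)} = L$
$n{\left(m \right)} = 2$ ($n{\left(m \right)} = 2 - 0 m^{2} = 2 - 0 = 2 + 0 = 2$)
$X{\left(d \right)} = 0$ ($X{\left(d \right)} = 0 d = 0$)
$\frac{1}{X{\left(n{\left(-1 \right)} \right)} - 3333} = \frac{1}{0 - 3333} = \frac{1}{-3333} = - \frac{1}{3333}$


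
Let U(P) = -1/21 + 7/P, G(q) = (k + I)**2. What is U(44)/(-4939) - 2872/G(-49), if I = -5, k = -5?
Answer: -3276693223/114090900 ≈ -28.720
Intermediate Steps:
G(q) = 100 (G(q) = (-5 - 5)**2 = (-10)**2 = 100)
U(P) = -1/21 + 7/P (U(P) = -1*1/21 + 7/P = -1/21 + 7/P)
U(44)/(-4939) - 2872/G(-49) = ((1/21)*(147 - 1*44)/44)/(-4939) - 2872/100 = ((1/21)*(1/44)*(147 - 44))*(-1/4939) - 2872*1/100 = ((1/21)*(1/44)*103)*(-1/4939) - 718/25 = (103/924)*(-1/4939) - 718/25 = -103/4563636 - 718/25 = -3276693223/114090900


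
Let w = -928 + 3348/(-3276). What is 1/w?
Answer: -91/84541 ≈ -0.0010764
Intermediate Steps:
w = -84541/91 (w = -928 + 3348*(-1/3276) = -928 - 93/91 = -84541/91 ≈ -929.02)
1/w = 1/(-84541/91) = -91/84541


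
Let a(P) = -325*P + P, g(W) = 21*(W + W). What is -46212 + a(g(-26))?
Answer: 307596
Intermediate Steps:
g(W) = 42*W (g(W) = 21*(2*W) = 42*W)
a(P) = -324*P
-46212 + a(g(-26)) = -46212 - 13608*(-26) = -46212 - 324*(-1092) = -46212 + 353808 = 307596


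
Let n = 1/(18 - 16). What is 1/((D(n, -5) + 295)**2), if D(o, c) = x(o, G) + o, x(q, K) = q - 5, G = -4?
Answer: 1/84681 ≈ 1.1809e-5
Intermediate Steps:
x(q, K) = -5 + q
n = 1/2 ≈ 0.50000
D(o, c) = -5 + 2*o (D(o, c) = (-5 + o) + o = -5 + 2*o)
1/((D(n, -5) + 295)**2) = 1/(((-5 + 2*(1/2)) + 295)**2) = 1/(((-5 + 1) + 295)**2) = 1/((-4 + 295)**2) = 1/(291**2) = 1/84681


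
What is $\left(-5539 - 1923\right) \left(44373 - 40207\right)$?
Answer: $-31086692$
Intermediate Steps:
$\left(-5539 - 1923\right) \left(44373 - 40207\right) = \left(-5539 + \left(-3997 + 2074\right)\right) 4166 = \left(-5539 - 1923\right) 4166 = \left(-7462\right) 4166 = -31086692$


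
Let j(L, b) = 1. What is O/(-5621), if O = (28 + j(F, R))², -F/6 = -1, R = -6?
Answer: -841/5621 ≈ -0.14962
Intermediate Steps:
F = 6 (F = -6*(-1) = 6)
O = 841 (O = (28 + 1)² = 29² = 841)
O/(-5621) = 841/(-5621) = 841*(-1/5621) = -841/5621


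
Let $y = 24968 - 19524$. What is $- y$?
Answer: $-5444$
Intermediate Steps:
$y = 5444$
$- y = \left(-1\right) 5444 = -5444$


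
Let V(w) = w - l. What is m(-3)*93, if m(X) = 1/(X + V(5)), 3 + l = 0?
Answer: 93/5 ≈ 18.600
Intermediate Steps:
l = -3 (l = -3 + 0 = -3)
V(w) = 3 + w (V(w) = w - 1*(-3) = w + 3 = 3 + w)
m(X) = 1/(8 + X) (m(X) = 1/(X + (3 + 5)) = 1/(X + 8) = 1/(8 + X))
m(-3)*93 = 93/(8 - 3) = 93/5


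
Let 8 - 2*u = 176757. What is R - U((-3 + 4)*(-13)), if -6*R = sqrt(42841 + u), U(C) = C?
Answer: 13 - I*sqrt(182134)/12 ≈ 13.0 - 35.564*I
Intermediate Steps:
u = -176749/2 (u = 4 - 1/2*176757 = 4 - 176757/2 = -176749/2 ≈ -88375.)
R = -I*sqrt(182134)/12 (R = -sqrt(42841 - 176749/2)/6 = -I*sqrt(182134)/12 ≈ -35.564*I)
R - U((-3 + 4)*(-13)) = -I*sqrt(182134)/12 - (-3 + 4)*(-13) = -I*sqrt(182134)/12 - (-13) = -I*sqrt(182134)/12 - 1*(-13) = -I*sqrt(182134)/12 + 13 = 13 - I*sqrt(182134)/12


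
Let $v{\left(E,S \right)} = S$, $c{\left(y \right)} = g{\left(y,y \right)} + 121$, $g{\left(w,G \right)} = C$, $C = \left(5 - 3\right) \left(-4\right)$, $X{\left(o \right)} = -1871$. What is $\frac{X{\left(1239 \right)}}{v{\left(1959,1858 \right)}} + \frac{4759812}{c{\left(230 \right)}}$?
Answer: $\frac{8843519273}{209954} \approx 42121.0$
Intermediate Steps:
$C = -8$ ($C = 2 \left(-4\right) = -8$)
$g{\left(w,G \right)} = -8$
$c{\left(y \right)} = 113$ ($c{\left(y \right)} = -8 + 121 = 113$)
$\frac{X{\left(1239 \right)}}{v{\left(1959,1858 \right)}} + \frac{4759812}{c{\left(230 \right)}} = - \frac{1871}{1858} + \frac{4759812}{113} = \frac{8843519273}{209954}$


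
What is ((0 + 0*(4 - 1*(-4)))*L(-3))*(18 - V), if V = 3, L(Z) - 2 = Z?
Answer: 0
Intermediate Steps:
L(Z) = 2 + Z
((0 + 0*(4 - 1*(-4)))*L(-3))*(18 - V) = ((0 + 0*(4 - 1*(-4)))*(2 - 3))*(18 - 1*3) = ((0 + 0*(4 + 4))*(-1))*(18 - 3) = ((0 + 0*8)*(-1))*15 = ((0 + 0)*(-1))*15 = (0*(-1))*15 = 0*15 = 0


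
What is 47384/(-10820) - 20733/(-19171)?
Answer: -171016901/51857555 ≈ -3.2978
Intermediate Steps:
47384/(-10820) - 20733/(-19171) = 47384*(-1/10820) - 20733*(-1/19171) = -11846/2705 + 20733/19171 = -171016901/51857555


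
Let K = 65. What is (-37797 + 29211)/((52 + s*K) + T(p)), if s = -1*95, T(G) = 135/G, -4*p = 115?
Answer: 65826/46979 ≈ 1.4012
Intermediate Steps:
p = -115/4 (p = -¼*115 = -115/4 ≈ -28.750)
s = -95
(-37797 + 29211)/((52 + s*K) + T(p)) = (-37797 + 29211)/((52 - 95*65) + 135/(-115/4)) = -8586/((52 - 6175) + 135*(-4/115)) = -8586/(-6123 - 108/23) = -8586/(-140937/23) = -8586*(-23/140937) = 65826/46979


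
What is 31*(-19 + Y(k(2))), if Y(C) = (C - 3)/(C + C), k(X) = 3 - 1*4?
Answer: -527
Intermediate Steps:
k(X) = -1 (k(X) = 3 - 4 = -1)
Y(C) = (-3 + C)/(2*C) (Y(C) = (-3 + C)/((2*C)) = (-3 + C)*(1/(2*C)) = (-3 + C)/(2*C))
31*(-19 + Y(k(2))) = 31*(-19 + (1/2)*(-3 - 1)/(-1)) = 31*(-19 + (1/2)*(-1)*(-4)) = 31*(-19 + 2) = 31*(-17) = -527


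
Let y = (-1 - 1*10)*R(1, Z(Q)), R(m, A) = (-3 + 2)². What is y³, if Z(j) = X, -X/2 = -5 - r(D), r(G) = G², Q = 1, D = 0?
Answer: -1331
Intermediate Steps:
X = 10 (X = -2*(-5 - 1*0²) = -2*(-5 - 1*0) = -2*(-5 + 0) = -2*(-5) = 10)
Z(j) = 10
R(m, A) = 1 (R(m, A) = (-1)² = 1)
y = -11 (y = (-1 - 1*10)*1 = (-1 - 10)*1 = -11*1 = -11)
y³ = (-11)³ = -1331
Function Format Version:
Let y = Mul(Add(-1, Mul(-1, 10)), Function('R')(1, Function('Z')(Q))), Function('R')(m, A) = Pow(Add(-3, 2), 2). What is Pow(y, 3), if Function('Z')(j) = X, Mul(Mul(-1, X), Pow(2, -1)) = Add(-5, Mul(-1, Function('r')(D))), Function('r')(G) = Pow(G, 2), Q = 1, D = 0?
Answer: -1331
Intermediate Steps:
X = 10 (X = Mul(-2, Add(-5, Mul(-1, Pow(0, 2)))) = Mul(-2, Add(-5, Mul(-1, 0))) = Mul(-2, Add(-5, 0)) = Mul(-2, -5) = 10)
Function('Z')(j) = 10
Function('R')(m, A) = 1 (Function('R')(m, A) = Pow(-1, 2) = 1)
y = -11 (y = Mul(Add(-1, Mul(-1, 10)), 1) = Mul(Add(-1, -10), 1) = Mul(-11, 1) = -11)
Pow(y, 3) = Pow(-11, 3) = -1331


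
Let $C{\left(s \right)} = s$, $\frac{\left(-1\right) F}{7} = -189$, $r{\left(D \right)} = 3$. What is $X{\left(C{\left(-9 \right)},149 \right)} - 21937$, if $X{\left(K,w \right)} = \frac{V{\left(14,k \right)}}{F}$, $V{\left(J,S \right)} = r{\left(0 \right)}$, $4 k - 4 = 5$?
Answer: $- \frac{9674216}{441} \approx -21937.0$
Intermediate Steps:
$k = \frac{9}{4}$ ($k = 1 + \frac{1}{4} \cdot 5 = 1 + \frac{5}{4} = \frac{9}{4} \approx 2.25$)
$V{\left(J,S \right)} = 3$
$F = 1323$ ($F = \left(-7\right) \left(-189\right) = 1323$)
$X{\left(K,w \right)} = \frac{1}{441}$ ($X{\left(K,w \right)} = \frac{3}{1323} = 3 \cdot \frac{1}{1323} = \frac{1}{441}$)
$X{\left(C{\left(-9 \right)},149 \right)} - 21937 = \frac{1}{441} - 21937 = - \frac{9674216}{441}$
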